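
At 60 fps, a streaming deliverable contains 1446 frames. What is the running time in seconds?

24.1 seconds

Running time = 1446 / (60) = 24.1 s.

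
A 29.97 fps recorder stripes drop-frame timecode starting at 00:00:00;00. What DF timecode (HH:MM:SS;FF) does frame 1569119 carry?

14:32:36;09

Ten DF minutes hold 17982 frames, so frame 1569119 lies in block 87 (frames 1564434–1582415) with 4685 frames into that block.
The block's first minute is 1800 frames and the rest 1798 each; 4685 frames reaches minute 2, so 87 × 18 + 2 × 2 = 1570 labels have been skipped so far.
Adding those back, label number 1569119 + 1570 = 1570689 at 30 labels/s is 52356 s + 9 f = 14 h 32 min 36 s frame 9, i.e. 14:32:36;09.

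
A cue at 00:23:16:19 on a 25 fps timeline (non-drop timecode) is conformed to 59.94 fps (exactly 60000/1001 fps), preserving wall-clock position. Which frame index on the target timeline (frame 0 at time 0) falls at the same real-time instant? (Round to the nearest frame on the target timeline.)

frame 83722

Source frame index: (0×3600 + 23×60 + 16) × 25 + 19 = 34919.
Real time: 34919 / (25) = 34919/25 s.
Target frame: (34919/25) × (60000/1001) = 83805600/1001 ≈ 83721.878 → 83722.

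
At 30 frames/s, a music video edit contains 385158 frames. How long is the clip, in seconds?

Running time = 385158 / (30) = 12838.6 s.

12838.6 seconds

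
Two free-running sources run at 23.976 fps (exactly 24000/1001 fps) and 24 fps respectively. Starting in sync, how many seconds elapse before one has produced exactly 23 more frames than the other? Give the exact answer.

23023/24 seconds

The gap grows by |24 − 24000/1001| = 24/1001 frames per second.
Time for a 23-frame gap: 23 ÷ (24/1001) = 23023/24 s.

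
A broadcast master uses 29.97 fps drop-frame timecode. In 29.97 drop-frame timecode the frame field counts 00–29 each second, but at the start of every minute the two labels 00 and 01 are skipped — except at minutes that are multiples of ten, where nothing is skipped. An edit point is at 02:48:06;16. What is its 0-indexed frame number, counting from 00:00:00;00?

302292

Complete 10-minute blocks: 16, each 17982 frames → 287712.
Remaining 8 whole minutes in the current block: 1800 + 7 × 1798 = 14386 frames.
Within the current minute: 6 × 30 + 16 − 2 = 194 (labels ;00/;01 skipped at this minute). Total = 287712 + 14386 + 194 = 302292.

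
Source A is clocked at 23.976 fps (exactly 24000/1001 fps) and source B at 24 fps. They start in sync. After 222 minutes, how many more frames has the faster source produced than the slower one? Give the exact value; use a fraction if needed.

319680/1001 frames

222 min = 13320 s.
A emits 24000/1001 × 13320 = 319680000/1001 frames; B emits 24 × 13320 = 319680.
Difference = 319680/1001 frames (≈ 319.3606); B is ahead of A.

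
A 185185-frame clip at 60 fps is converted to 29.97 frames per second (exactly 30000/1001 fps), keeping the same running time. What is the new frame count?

92500 frames

Target frames = source frames × (target rate / source rate) = 185185 × (30000/1001)/(60) = 185185 × 500/1001 = 92500.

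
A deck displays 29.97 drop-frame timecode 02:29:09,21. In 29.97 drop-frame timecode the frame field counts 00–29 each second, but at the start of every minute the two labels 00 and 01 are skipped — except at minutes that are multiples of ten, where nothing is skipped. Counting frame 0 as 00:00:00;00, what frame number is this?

As if non-drop at 30 labels/s: (2 × 3600 + 29 × 60 + 9) × 30 + 21 = 268491.
Minute boundaries passed: 149; those not divisible by 10: 149 − 14 = 135; dropped labels = 2 × 135 = 270.
Actual frame index = 268491 − 270 = 268221.

268221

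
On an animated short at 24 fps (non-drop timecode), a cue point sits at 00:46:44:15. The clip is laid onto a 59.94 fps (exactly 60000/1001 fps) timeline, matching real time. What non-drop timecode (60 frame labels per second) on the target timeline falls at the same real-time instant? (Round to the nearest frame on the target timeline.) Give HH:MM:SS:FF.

Source frame index: (0×3600 + 46×60 + 44) × 24 + 15 = 67311.
Real time: 67311 / (24) = 22437/8 s.
Target frame: (22437/8) × (60000/1001) = 168277500/1001 ≈ 168109.391 → 168109.
At 60 labels/s: frame 168109 → 00:46:41:49.

00:46:41:49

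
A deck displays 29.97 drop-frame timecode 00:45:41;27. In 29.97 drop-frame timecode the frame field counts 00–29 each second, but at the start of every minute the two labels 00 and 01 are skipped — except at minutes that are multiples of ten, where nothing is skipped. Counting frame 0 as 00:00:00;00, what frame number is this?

82175

As if non-drop at 30 labels/s: (0 × 3600 + 45 × 60 + 41) × 30 + 27 = 82257.
Minute boundaries passed: 45; those not divisible by 10: 45 − 4 = 41; dropped labels = 2 × 41 = 82.
Actual frame index = 82257 − 82 = 82175.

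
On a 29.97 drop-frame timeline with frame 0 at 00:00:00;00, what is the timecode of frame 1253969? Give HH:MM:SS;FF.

11:37:20;25

Each 10-minute DF block holds 10 × 60 × 30 − 9 × 2 = 17982 frames. 1253969 ÷ 17982 → 69 full blocks, remainder 13211.
Within the partial block the first minute is 1800 frames and each further minute 1798, so 7 further minute boundaries passed. Total skipped labels = 18 × 69 + 2 × 7 = 1256.
Non-drop label index = 1253969 + 1256 = 1255225; at 30 labels/s that is 11:37:20:25, i.e. DF 11:37:20;25.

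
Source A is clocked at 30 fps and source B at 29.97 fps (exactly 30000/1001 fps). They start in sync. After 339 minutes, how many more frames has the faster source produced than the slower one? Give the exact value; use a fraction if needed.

610200/1001 frames

339 min = 20340 s.
A emits 30 × 20340 = 610200 frames; B emits 30000/1001 × 20340 = 610200000/1001.
Difference = 610200/1001 frames (≈ 609.5904); B is behind A.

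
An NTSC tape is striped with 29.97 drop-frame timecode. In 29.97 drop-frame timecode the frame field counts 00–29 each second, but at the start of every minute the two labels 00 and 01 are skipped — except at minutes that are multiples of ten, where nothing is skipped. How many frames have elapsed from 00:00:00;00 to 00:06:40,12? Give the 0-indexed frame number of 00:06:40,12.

Complete 10-minute blocks: 0, each 17982 frames → 0.
Remaining 6 whole minutes in the current block: 1800 + 5 × 1798 = 10790 frames.
Within the current minute: 40 × 30 + 12 − 2 = 1210 (labels ;00/;01 skipped at this minute). Total = 0 + 10790 + 1210 = 12000.

12000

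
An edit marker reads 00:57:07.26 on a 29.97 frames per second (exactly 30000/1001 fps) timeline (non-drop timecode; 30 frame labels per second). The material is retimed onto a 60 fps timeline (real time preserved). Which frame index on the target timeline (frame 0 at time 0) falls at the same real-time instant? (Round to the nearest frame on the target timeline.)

frame 205878

Source frame index: (0×3600 + 57×60 + 7) × 30 + 26 = 102836.
Real time: 102836 / (30000/1001) = 25734709/7500 s.
Target frame: (25734709/7500) × (60) = 25734709/125 ≈ 205877.672 → 205878.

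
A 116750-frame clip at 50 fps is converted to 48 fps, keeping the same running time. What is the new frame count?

112080 frames

Target frames = source frames × (target rate / source rate) = 116750 × (48)/(50) = 116750 × 24/25 = 112080.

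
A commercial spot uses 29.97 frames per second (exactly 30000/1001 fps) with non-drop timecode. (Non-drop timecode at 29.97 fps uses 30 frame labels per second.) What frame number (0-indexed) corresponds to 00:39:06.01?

70381

Total seconds to the label: (0 × 3600 + 39 × 60 + 6) = 2346.
Frame index = 2346 × 30 + 1 = 70381.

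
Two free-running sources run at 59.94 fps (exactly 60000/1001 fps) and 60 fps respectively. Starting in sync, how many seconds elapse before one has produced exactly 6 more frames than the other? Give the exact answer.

The gap grows by |60 − 60000/1001| = 60/1001 frames per second.
Time for a 6-frame gap: 6 ÷ (60/1001) = 100.1 s.

100.1 seconds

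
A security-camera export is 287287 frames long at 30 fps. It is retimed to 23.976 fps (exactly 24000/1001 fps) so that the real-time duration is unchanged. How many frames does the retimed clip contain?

Target frames = source frames × (target rate / source rate) = 287287 × (24000/1001)/(30) = 287287 × 800/1001 = 229600.

229600 frames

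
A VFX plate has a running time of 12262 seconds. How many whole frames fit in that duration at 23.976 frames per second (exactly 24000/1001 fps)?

293994 frames

Frames = 12262 × 24000/1001 = 294288000/1001 ≈ 293994.0060.
Complete frames: 293994.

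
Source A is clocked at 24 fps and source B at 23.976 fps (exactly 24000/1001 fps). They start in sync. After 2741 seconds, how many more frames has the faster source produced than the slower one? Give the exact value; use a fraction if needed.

65784/1001 frames

A emits 24 × 2741 = 65784 frames; B emits 24000/1001 × 2741 = 65784000/1001.
Difference = 65784/1001 frames (≈ 65.7183); B is behind A.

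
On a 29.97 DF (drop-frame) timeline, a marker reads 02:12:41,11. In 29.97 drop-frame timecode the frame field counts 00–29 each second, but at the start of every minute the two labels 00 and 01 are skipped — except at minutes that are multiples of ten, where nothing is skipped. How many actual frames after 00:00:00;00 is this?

238603

Complete 10-minute blocks: 13, each 17982 frames → 233766.
Remaining 2 whole minutes in the current block: 1800 + 1 × 1798 = 3598 frames.
Within the current minute: 41 × 30 + 11 − 2 = 1239 (labels ;00/;01 skipped at this minute). Total = 233766 + 3598 + 1239 = 238603.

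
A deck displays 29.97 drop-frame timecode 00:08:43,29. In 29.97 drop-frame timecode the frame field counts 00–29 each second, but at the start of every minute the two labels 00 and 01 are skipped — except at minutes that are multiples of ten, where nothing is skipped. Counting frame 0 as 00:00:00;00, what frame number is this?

15703

Complete 10-minute blocks: 0, each 17982 frames → 0.
Remaining 8 whole minutes in the current block: 1800 + 7 × 1798 = 14386 frames.
Within the current minute: 43 × 30 + 29 − 2 = 1317 (labels ;00/;01 skipped at this minute). Total = 0 + 14386 + 1317 = 15703.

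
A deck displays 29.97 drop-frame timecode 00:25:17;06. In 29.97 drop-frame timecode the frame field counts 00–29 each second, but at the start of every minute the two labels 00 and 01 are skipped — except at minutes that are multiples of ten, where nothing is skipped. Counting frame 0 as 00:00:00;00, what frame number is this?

Complete 10-minute blocks: 2, each 17982 frames → 35964.
Remaining 5 whole minutes in the current block: 1800 + 4 × 1798 = 8992 frames.
Within the current minute: 17 × 30 + 6 − 2 = 514 (labels ;00/;01 skipped at this minute). Total = 35964 + 8992 + 514 = 45470.

45470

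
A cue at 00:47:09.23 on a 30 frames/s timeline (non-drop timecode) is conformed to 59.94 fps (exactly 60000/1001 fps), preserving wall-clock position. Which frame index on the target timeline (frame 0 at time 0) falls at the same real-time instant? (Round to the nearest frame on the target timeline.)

frame 169616

Source frame index: (0×3600 + 47×60 + 9) × 30 + 23 = 84893.
Real time: 84893 / (30) = 84893/30 s.
Target frame: (84893/30) × (60000/1001) = 169786000/1001 ≈ 169616.384 → 169616.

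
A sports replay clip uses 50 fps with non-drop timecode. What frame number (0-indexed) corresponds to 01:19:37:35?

frame 238885

Total seconds to the label: (1 × 3600 + 19 × 60 + 37) = 4777.
Frame index = 4777 × 50 + 35 = 238885.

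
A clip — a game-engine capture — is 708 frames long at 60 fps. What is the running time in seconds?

Running time = 708 / (60) = 11.8 s.

11.8 seconds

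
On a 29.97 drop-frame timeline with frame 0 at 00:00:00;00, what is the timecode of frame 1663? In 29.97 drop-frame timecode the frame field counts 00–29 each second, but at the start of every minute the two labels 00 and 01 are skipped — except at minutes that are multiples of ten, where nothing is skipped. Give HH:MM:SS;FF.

Ten DF minutes hold 17982 frames, so frame 1663 lies in block 0 (frames 0–17981) with 1663 frames into that block.
The block's first minute is 1800 frames and the rest 1798 each; 1663 frames reaches minute 0, so 0 × 18 + 0 × 2 = 0 labels have been skipped so far.
Adding those back, label number 1663 + 0 = 1663 at 30 labels/s is 55 s + 13 f = 0 h 0 min 55 s frame 13, i.e. 00:00:55;13.

00:00:55;13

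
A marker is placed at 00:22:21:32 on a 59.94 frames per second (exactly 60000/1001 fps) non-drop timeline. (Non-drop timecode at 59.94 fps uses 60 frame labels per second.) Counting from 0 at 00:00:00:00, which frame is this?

Total seconds to the label: (0 × 3600 + 22 × 60 + 21) = 1341.
Frame index = 1341 × 60 + 32 = 80492.

80492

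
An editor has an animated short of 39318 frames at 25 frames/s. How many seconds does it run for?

1572.72 seconds

Running time = 39318 / (25) = 1572.72 s.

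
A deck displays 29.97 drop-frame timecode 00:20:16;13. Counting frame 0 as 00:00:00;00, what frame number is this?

As if non-drop at 30 labels/s: (0 × 3600 + 20 × 60 + 16) × 30 + 13 = 36493.
Minute boundaries passed: 20; those not divisible by 10: 20 − 2 = 18; dropped labels = 2 × 18 = 36.
Actual frame index = 36493 − 36 = 36457.

36457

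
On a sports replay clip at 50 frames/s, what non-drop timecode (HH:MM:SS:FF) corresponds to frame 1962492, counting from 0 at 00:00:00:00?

10:54:09:42

1962492 ÷ 50 = 39249 full seconds, remainder 42 frames.
39249 s = 10 h 54 min 9 s.
Timecode: 10:54:09:42.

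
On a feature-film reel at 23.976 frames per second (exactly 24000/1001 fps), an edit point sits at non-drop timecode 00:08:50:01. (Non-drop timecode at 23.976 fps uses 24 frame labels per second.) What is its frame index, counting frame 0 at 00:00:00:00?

12721

Total seconds to the label: (0 × 3600 + 8 × 60 + 50) = 530.
Frame index = 530 × 24 + 1 = 12721.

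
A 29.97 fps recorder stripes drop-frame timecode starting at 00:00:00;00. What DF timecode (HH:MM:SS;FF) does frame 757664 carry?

Ten DF minutes hold 17982 frames, so frame 757664 lies in block 42 (frames 755244–773225) with 2420 frames into that block.
The block's first minute is 1800 frames and the rest 1798 each; 2420 frames reaches minute 1, so 42 × 18 + 1 × 2 = 758 labels have been skipped so far.
Adding those back, label number 757664 + 758 = 758422 at 30 labels/s is 25280 s + 22 f = 7 h 1 min 20 s frame 22, i.e. 07:01:20;22.

07:01:20;22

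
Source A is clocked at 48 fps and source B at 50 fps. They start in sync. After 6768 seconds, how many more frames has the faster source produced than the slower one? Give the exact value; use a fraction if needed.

13536 frames

A emits 48 × 6768 = 324864 frames; B emits 50 × 6768 = 338400.
Difference = 13536 frames; B is ahead of A.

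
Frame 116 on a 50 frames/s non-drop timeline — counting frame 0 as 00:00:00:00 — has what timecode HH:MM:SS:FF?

116 ÷ 50 = 2 full seconds, remainder 16 frames.
2 s = 0 h 0 min 2 s.
Timecode: 00:00:02:16.

00:00:02:16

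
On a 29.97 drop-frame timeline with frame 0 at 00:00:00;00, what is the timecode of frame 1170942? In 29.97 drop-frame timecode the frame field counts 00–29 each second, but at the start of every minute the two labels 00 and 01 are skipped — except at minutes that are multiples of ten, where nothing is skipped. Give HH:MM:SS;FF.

10:51:10;14

Each 10-minute DF block holds 10 × 60 × 30 − 9 × 2 = 17982 frames. 1170942 ÷ 17982 → 65 full blocks, remainder 2112.
Within the partial block the first minute is 1800 frames and each further minute 1798, so 1 further minute boundary passed. Total skipped labels = 18 × 65 + 2 × 1 = 1172.
Non-drop label index = 1170942 + 1172 = 1172114; at 30 labels/s that is 10:51:10:14, i.e. DF 10:51:10;14.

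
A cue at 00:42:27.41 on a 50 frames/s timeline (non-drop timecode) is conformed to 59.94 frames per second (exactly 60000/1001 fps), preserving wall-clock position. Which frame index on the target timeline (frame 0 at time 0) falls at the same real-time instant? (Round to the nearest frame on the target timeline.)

frame 152716

Source frame index: (0×3600 + 42×60 + 27) × 50 + 41 = 127391.
Real time: 127391 / (50) = 127391/50 s.
Target frame: (127391/50) × (60000/1001) = 13897200/91 ≈ 152716.484 → 152716.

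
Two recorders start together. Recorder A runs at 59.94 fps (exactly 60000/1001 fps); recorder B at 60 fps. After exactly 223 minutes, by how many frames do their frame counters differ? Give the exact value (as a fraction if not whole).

802800/1001 frames

223 min = 13380 s.
A emits 60000/1001 × 13380 = 802800000/1001 frames; B emits 60 × 13380 = 802800.
Difference = 802800/1001 frames (≈ 801.9980); B is ahead of A.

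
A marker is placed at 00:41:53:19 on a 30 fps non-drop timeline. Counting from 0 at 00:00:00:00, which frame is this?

75409

Total seconds to the label: (0 × 3600 + 41 × 60 + 53) = 2513.
Frame index = 2513 × 30 + 19 = 75409.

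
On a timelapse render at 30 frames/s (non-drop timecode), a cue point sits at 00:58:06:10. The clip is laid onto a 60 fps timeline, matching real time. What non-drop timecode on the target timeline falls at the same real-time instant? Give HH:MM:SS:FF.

Source frame index: (0×3600 + 58×60 + 6) × 30 + 10 = 104590.
Real time: 104590 / (30) = 10459/3 s.
Target frame: (10459/3) × (60) = 209180.
At 60 labels/s: frame 209180 → 00:58:06:20.

00:58:06:20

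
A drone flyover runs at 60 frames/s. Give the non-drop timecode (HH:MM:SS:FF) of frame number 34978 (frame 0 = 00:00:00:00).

00:09:42:58

34978 ÷ 60 = 582 full seconds, remainder 58 frames.
582 s = 0 h 9 min 42 s.
Timecode: 00:09:42:58.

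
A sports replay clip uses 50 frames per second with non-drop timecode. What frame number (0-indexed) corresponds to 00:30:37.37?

Total seconds to the label: (0 × 3600 + 30 × 60 + 37) = 1837.
Frame index = 1837 × 50 + 37 = 91887.

91887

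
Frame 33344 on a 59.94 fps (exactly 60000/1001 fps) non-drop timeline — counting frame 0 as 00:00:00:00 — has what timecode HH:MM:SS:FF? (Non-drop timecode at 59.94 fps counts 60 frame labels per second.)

00:09:15:44

33344 ÷ 60 = 555 full seconds, remainder 44 frames.
555 s = 0 h 9 min 15 s.
Timecode: 00:09:15:44.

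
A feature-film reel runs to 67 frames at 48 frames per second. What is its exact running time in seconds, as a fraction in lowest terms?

67/48 seconds

Running time = 67 ÷ (48) = 67 × 1/48 = 67/48 s.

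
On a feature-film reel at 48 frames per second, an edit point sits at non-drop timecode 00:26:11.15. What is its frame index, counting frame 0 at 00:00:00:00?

frame 75423

Total seconds to the label: (0 × 3600 + 26 × 60 + 11) = 1571.
Frame index = 1571 × 48 + 15 = 75423.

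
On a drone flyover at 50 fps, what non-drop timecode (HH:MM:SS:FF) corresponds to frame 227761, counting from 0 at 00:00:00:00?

01:15:55:11

227761 ÷ 50 = 4555 full seconds, remainder 11 frames.
4555 s = 1 h 15 min 55 s.
Timecode: 01:15:55:11.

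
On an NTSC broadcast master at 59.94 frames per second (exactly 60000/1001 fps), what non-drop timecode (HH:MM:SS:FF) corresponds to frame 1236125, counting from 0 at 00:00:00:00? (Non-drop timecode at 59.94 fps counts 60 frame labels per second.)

1236125 ÷ 60 = 20602 full seconds, remainder 5 frames.
20602 s = 5 h 43 min 22 s.
Timecode: 05:43:22:05.

05:43:22:05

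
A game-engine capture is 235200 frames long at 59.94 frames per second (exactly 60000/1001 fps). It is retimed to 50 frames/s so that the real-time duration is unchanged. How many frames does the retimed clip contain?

196196 frames

Target frames = source frames × (target rate / source rate) = 235200 × (50)/(60000/1001) = 235200 × 1001/1200 = 196196.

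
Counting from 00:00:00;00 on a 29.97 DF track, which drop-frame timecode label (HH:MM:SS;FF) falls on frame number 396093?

Each 10-minute DF block holds 10 × 60 × 30 − 9 × 2 = 17982 frames. 396093 ÷ 17982 → 22 full blocks, remainder 489.
Within the partial block the first minute is 1800 frames and each further minute 1798, so 0 further minute boundaries passed. Total skipped labels = 18 × 22 + 2 × 0 = 396.
Non-drop label index = 396093 + 396 = 396489; at 30 labels/s that is 03:40:16:09, i.e. DF 03:40:16;09.

03:40:16;09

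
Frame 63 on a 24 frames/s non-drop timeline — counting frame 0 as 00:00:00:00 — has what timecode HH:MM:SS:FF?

63 ÷ 24 = 2 full seconds, remainder 15 frames.
2 s = 0 h 0 min 2 s.
Timecode: 00:00:02:15.

00:00:02:15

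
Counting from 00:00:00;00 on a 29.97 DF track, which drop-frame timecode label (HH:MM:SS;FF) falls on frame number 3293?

00:01:49;25

Each 10-minute DF block holds 10 × 60 × 30 − 9 × 2 = 17982 frames. 3293 ÷ 17982 → 0 full blocks, remainder 3293.
Within the partial block the first minute is 1800 frames and each further minute 1798, so 1 further minute boundary passed. Total skipped labels = 18 × 0 + 2 × 1 = 2.
Non-drop label index = 3293 + 2 = 3295; at 30 labels/s that is 00:01:49:25, i.e. DF 00:01:49;25.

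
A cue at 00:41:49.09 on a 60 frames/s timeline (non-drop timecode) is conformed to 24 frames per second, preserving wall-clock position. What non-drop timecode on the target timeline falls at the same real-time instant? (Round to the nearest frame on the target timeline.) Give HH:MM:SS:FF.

Source frame index: (0×3600 + 41×60 + 49) × 60 + 9 = 150549.
Real time: 150549 / (60) = 50183/20 s.
Target frame: (50183/20) × (24) = 301098/5 ≈ 60219.600 → 60220.
At 24 labels/s: frame 60220 → 00:41:49:04.

00:41:49:04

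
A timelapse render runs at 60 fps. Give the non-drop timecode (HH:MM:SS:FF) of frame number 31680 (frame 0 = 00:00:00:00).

31680 ÷ 60 = 528 full seconds, remainder 0 frames.
528 s = 0 h 8 min 48 s.
Timecode: 00:08:48:00.

00:08:48:00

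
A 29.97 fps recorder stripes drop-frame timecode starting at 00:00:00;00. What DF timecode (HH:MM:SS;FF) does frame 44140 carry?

00:24:32;24

Each 10-minute DF block holds 10 × 60 × 30 − 9 × 2 = 17982 frames. 44140 ÷ 17982 → 2 full blocks, remainder 8176.
Within the partial block the first minute is 1800 frames and each further minute 1798, so 4 further minute boundaries passed. Total skipped labels = 18 × 2 + 2 × 4 = 44.
Non-drop label index = 44140 + 44 = 44184; at 30 labels/s that is 00:24:32:24, i.e. DF 00:24:32;24.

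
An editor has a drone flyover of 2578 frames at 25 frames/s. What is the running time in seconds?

Running time = 2578 / (25) = 103.12 s.

103.12 seconds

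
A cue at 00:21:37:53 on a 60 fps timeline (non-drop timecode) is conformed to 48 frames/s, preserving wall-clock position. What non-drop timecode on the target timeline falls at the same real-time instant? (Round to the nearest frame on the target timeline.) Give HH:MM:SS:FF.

Source frame index: (0×3600 + 21×60 + 37) × 60 + 53 = 77873.
Real time: 77873 / (60) = 77873/60 s.
Target frame: (77873/60) × (48) = 311492/5 ≈ 62298.400 → 62298.
At 48 labels/s: frame 62298 → 00:21:37:42.

00:21:37:42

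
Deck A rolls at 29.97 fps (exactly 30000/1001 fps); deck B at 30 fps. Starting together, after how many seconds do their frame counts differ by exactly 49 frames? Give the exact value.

The gap grows by |30 − 30000/1001| = 30/1001 frames per second.
Time for a 49-frame gap: 49 ÷ (30/1001) = 49049/30 s.

49049/30 seconds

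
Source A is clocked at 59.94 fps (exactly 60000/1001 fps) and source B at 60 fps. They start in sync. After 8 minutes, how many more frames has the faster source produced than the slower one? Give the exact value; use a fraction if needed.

28800/1001 frames

8 min = 480 s.
A emits 60000/1001 × 480 = 28800000/1001 frames; B emits 60 × 480 = 28800.
Difference = 28800/1001 frames (≈ 28.7712); B is ahead of A.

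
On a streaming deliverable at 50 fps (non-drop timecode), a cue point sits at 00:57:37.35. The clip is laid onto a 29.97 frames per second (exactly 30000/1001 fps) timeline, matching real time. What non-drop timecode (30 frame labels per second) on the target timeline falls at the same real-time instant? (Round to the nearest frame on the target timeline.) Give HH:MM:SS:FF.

00:57:34:07

Source frame index: (0×3600 + 57×60 + 37) × 50 + 35 = 172885.
Real time: 172885 / (50) = 34577/10 s.
Target frame: (34577/10) × (30000/1001) = 103731000/1001 ≈ 103627.373 → 103627.
At 30 labels/s: frame 103627 → 00:57:34:07.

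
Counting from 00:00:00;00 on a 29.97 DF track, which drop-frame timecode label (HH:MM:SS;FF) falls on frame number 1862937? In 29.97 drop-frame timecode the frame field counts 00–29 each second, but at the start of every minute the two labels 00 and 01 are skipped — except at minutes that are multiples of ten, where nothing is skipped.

17:16:00;03

Ten DF minutes hold 17982 frames, so frame 1862937 lies in block 103 (frames 1852146–1870127) with 10791 frames into that block.
The block's first minute is 1800 frames and the rest 1798 each; 10791 frames reaches minute 6, so 103 × 18 + 6 × 2 = 1866 labels have been skipped so far.
Adding those back, label number 1862937 + 1866 = 1864803 at 30 labels/s is 62160 s + 3 f = 17 h 16 min 0 s frame 3, i.e. 17:16:00;03.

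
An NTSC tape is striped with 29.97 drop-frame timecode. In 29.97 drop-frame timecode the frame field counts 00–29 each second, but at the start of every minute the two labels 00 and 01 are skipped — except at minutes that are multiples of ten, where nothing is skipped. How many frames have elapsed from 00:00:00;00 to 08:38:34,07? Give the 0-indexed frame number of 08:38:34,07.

932493

As if non-drop at 30 labels/s: (8 × 3600 + 38 × 60 + 34) × 30 + 7 = 933427.
Minute boundaries passed: 518; those not divisible by 10: 518 − 51 = 467; dropped labels = 2 × 467 = 934.
Actual frame index = 933427 − 934 = 932493.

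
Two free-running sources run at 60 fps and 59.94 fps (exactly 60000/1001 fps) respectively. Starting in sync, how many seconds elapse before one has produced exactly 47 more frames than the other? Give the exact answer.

The gap grows by |60000/1001 − 60| = 60/1001 frames per second.
Time for a 47-frame gap: 47 ÷ (60/1001) = 47047/60 s.

47047/60 seconds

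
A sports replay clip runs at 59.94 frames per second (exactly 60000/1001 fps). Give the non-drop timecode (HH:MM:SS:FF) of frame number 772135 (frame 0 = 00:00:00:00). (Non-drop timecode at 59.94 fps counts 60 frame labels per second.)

03:34:28:55

772135 ÷ 60 = 12868 full seconds, remainder 55 frames.
12868 s = 3 h 34 min 28 s.
Timecode: 03:34:28:55.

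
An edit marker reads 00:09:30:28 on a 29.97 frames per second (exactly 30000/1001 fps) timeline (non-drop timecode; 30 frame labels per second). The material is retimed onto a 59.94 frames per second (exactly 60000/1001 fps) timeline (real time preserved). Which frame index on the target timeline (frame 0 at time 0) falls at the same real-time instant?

Source frame index: (0×3600 + 9×60 + 30) × 30 + 28 = 17128.
Real time: 17128 / (30000/1001) = 2143141/3750 s.
Target frame: (2143141/3750) × (60000/1001) = 34256.

frame 34256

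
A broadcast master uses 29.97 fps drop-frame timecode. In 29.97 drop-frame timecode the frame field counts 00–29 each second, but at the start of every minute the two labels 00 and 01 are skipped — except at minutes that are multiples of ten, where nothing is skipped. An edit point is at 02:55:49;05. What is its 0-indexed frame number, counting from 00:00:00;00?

Complete 10-minute blocks: 17, each 17982 frames → 305694.
Remaining 5 whole minutes in the current block: 1800 + 4 × 1798 = 8992 frames.
Within the current minute: 49 × 30 + 5 − 2 = 1473 (labels ;00/;01 skipped at this minute). Total = 305694 + 8992 + 1473 = 316159.

316159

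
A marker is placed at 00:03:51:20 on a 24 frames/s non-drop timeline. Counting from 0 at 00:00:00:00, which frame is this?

Total seconds to the label: (0 × 3600 + 3 × 60 + 51) = 231.
Frame index = 231 × 24 + 20 = 5564.

5564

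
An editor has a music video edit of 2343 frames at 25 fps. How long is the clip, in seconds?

Running time = 2343 / (25) = 93.72 s.

93.72 seconds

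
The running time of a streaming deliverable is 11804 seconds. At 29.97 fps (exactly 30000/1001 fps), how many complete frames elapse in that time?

Frames = 11804 × 30000/1001 = 27240000/77 ≈ 353766.2338.
Complete frames: 353766.

353766 frames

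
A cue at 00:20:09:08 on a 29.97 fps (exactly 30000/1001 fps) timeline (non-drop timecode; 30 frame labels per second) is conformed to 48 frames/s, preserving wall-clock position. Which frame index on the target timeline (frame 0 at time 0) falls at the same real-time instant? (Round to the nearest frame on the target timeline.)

frame 58103

Source frame index: (0×3600 + 20×60 + 9) × 30 + 8 = 36278.
Real time: 36278 / (30000/1001) = 18157139/15000 s.
Target frame: (18157139/15000) × (48) = 36314278/625 ≈ 58102.845 → 58103.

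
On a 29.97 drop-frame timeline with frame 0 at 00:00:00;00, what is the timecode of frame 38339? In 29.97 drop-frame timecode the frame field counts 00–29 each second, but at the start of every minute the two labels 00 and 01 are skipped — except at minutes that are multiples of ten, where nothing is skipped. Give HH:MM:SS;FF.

00:21:19;07

Ten DF minutes hold 17982 frames, so frame 38339 lies in block 2 (frames 35964–53945) with 2375 frames into that block.
The block's first minute is 1800 frames and the rest 1798 each; 2375 frames reaches minute 1, so 2 × 18 + 1 × 2 = 38 labels have been skipped so far.
Adding those back, label number 38339 + 38 = 38377 at 30 labels/s is 1279 s + 7 f = 0 h 21 min 19 s frame 7, i.e. 00:21:19;07.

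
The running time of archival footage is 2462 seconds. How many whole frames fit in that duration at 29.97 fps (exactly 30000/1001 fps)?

73786 frames

Frames = 2462 × 30000/1001 = 73860000/1001 ≈ 73786.2138.
Complete frames: 73786.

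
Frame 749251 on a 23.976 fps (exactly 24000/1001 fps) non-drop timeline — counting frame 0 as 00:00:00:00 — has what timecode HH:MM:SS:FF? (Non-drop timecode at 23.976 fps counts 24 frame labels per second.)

749251 ÷ 24 = 31218 full seconds, remainder 19 frames.
31218 s = 8 h 40 min 18 s.
Timecode: 08:40:18:19.

08:40:18:19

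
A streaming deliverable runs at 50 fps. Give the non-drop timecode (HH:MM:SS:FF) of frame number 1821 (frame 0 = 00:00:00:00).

1821 ÷ 50 = 36 full seconds, remainder 21 frames.
36 s = 0 h 0 min 36 s.
Timecode: 00:00:36:21.

00:00:36:21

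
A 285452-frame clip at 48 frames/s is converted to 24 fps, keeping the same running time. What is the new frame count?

Target frames = source frames × (target rate / source rate) = 285452 × (24)/(48) = 285452 × 1/2 = 142726.

142726 frames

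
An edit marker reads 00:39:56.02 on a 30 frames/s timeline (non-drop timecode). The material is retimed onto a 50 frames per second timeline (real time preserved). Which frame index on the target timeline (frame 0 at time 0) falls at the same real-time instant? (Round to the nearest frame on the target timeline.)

frame 119803

Source frame index: (0×3600 + 39×60 + 56) × 30 + 2 = 71882.
Real time: 71882 / (30) = 35941/15 s.
Target frame: (35941/15) × (50) = 359410/3 ≈ 119803.333 → 119803.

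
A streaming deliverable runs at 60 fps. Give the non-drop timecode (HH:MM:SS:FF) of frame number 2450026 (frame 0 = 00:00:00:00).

2450026 ÷ 60 = 40833 full seconds, remainder 46 frames.
40833 s = 11 h 20 min 33 s.
Timecode: 11:20:33:46.

11:20:33:46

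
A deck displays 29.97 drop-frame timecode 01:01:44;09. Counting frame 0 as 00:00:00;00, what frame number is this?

Complete 10-minute blocks: 6, each 17982 frames → 107892.
Remaining 1 whole minute in the current block: 1800 + 0 × 1798 = 1800 frames.
Within the current minute: 44 × 30 + 9 − 2 = 1327 (labels ;00/;01 skipped at this minute). Total = 107892 + 1800 + 1327 = 111019.

111019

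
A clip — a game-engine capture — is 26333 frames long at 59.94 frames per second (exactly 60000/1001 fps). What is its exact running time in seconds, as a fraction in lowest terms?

26359333/60000 seconds

Running time = 26333 ÷ (60000/1001) = 26333 × 1001/60000 = 26359333/60000 s.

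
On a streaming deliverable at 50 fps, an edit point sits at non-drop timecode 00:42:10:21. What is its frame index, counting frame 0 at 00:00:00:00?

Total seconds to the label: (0 × 3600 + 42 × 60 + 10) = 2530.
Frame index = 2530 × 50 + 21 = 126521.

frame 126521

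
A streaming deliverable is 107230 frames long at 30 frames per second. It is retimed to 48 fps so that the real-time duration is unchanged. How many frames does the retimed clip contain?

171568 frames

Target frames = source frames × (target rate / source rate) = 107230 × (48)/(30) = 107230 × 8/5 = 171568.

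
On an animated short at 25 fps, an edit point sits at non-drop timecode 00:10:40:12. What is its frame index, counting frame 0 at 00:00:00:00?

16012

Total seconds to the label: (0 × 3600 + 10 × 60 + 40) = 640.
Frame index = 640 × 25 + 12 = 16012.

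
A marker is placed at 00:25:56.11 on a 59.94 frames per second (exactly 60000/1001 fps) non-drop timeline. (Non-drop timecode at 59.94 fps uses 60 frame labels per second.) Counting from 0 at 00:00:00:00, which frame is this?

93371

Total seconds to the label: (0 × 3600 + 25 × 60 + 56) = 1556.
Frame index = 1556 × 60 + 11 = 93371.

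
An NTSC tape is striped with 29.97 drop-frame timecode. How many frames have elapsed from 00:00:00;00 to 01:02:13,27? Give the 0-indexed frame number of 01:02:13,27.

Complete 10-minute blocks: 6, each 17982 frames → 107892.
Remaining 2 whole minutes in the current block: 1800 + 1 × 1798 = 3598 frames.
Within the current minute: 13 × 30 + 27 − 2 = 415 (labels ;00/;01 skipped at this minute). Total = 107892 + 3598 + 415 = 111905.

111905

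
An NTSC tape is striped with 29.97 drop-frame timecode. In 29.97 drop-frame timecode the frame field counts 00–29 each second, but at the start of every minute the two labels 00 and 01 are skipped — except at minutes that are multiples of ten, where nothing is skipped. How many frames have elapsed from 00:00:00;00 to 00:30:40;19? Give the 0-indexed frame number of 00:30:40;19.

55165

Complete 10-minute blocks: 3, each 17982 frames → 53946.
Remaining 0 whole minutes in the current block: 0 frames.
Within the current minute: 40 × 30 + 19 = 1219. Total = 53946 + 0 + 1219 = 55165.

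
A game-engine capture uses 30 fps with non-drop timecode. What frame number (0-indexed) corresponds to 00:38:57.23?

70133

Total seconds to the label: (0 × 3600 + 38 × 60 + 57) = 2337.
Frame index = 2337 × 30 + 23 = 70133.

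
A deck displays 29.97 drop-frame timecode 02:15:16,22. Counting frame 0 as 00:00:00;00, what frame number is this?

243258

As if non-drop at 30 labels/s: (2 × 3600 + 15 × 60 + 16) × 30 + 22 = 243502.
Minute boundaries passed: 135; those not divisible by 10: 135 − 13 = 122; dropped labels = 2 × 122 = 244.
Actual frame index = 243502 − 244 = 243258.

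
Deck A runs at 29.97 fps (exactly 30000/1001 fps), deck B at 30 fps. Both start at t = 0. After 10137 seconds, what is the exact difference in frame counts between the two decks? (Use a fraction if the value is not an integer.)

304110/1001 frames

A emits 30000/1001 × 10137 = 304110000/1001 frames; B emits 30 × 10137 = 304110.
Difference = 304110/1001 frames (≈ 303.8062); B is ahead of A.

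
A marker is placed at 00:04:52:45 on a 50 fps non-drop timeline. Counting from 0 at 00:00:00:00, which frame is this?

frame 14645

Total seconds to the label: (0 × 3600 + 4 × 60 + 52) = 292.
Frame index = 292 × 50 + 45 = 14645.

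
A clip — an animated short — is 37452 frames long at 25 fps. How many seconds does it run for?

1498.08 seconds

Running time = 37452 / (25) = 1498.08 s.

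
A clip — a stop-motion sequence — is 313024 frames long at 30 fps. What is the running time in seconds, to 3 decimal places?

10434.133 seconds

Running time = 313024 × 1/30 = 156512/15 s ≈ 10434.133 s.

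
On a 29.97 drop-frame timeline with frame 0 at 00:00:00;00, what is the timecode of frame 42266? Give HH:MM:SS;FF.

00:23:30;08

Each 10-minute DF block holds 10 × 60 × 30 − 9 × 2 = 17982 frames. 42266 ÷ 17982 → 2 full blocks, remainder 6302.
Within the partial block the first minute is 1800 frames and each further minute 1798, so 3 further minute boundaries passed. Total skipped labels = 18 × 2 + 2 × 3 = 42.
Non-drop label index = 42266 + 42 = 42308; at 30 labels/s that is 00:23:30:08, i.e. DF 00:23:30;08.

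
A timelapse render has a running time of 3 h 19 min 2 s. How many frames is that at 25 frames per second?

298550 frames

3 h 19 min 2 s = 11942 s.
Frames = 11942 × 25 = 298550.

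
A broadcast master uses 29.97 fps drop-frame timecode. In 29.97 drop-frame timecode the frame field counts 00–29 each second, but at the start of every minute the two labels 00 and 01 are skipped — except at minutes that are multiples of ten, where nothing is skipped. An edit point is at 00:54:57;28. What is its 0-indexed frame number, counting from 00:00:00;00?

Complete 10-minute blocks: 5, each 17982 frames → 89910.
Remaining 4 whole minutes in the current block: 1800 + 3 × 1798 = 7194 frames.
Within the current minute: 57 × 30 + 28 − 2 = 1736 (labels ;00/;01 skipped at this minute). Total = 89910 + 7194 + 1736 = 98840.

98840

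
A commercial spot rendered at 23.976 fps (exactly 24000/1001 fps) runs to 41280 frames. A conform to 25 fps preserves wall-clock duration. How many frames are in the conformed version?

Target frames = source frames × (target rate / source rate) = 41280 × (25)/(24000/1001) = 41280 × 1001/960 = 43043.

43043 frames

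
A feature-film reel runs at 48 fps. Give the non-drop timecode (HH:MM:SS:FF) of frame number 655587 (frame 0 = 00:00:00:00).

655587 ÷ 48 = 13658 full seconds, remainder 3 frames.
13658 s = 3 h 47 min 38 s.
Timecode: 03:47:38:03.

03:47:38:03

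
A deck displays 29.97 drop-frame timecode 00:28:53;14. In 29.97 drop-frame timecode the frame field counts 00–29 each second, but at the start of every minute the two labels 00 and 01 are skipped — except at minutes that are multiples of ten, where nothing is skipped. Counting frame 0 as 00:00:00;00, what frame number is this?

51952

Complete 10-minute blocks: 2, each 17982 frames → 35964.
Remaining 8 whole minutes in the current block: 1800 + 7 × 1798 = 14386 frames.
Within the current minute: 53 × 30 + 14 − 2 = 1602 (labels ;00/;01 skipped at this minute). Total = 35964 + 14386 + 1602 = 51952.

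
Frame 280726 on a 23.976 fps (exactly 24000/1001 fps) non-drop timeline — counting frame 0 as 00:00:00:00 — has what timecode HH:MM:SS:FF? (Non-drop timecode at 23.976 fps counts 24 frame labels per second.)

280726 ÷ 24 = 11696 full seconds, remainder 22 frames.
11696 s = 3 h 14 min 56 s.
Timecode: 03:14:56:22.

03:14:56:22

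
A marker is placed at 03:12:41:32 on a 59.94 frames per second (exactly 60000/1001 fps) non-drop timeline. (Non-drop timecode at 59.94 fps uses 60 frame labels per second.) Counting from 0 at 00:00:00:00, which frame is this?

693692

Total seconds to the label: (3 × 3600 + 12 × 60 + 41) = 11561.
Frame index = 11561 × 60 + 32 = 693692.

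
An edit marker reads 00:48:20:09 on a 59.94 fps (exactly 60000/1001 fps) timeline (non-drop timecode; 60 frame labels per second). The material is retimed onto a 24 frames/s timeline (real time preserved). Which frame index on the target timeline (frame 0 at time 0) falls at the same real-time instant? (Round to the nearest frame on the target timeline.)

frame 69673

Source frame index: (0×3600 + 48×60 + 20) × 60 + 9 = 174009.
Real time: 174009 / (60000/1001) = 58061003/20000 s.
Target frame: (58061003/20000) × (24) = 174183009/2500 ≈ 69673.204 → 69673.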